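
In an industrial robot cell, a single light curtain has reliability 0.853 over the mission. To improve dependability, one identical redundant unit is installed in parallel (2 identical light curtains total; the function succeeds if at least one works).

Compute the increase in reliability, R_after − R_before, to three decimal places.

0.125

R_before = 0.853
R_after = 1 − (1 − 0.853)^2 = 0.978
ΔR = 0.978 − 0.853 = 0.125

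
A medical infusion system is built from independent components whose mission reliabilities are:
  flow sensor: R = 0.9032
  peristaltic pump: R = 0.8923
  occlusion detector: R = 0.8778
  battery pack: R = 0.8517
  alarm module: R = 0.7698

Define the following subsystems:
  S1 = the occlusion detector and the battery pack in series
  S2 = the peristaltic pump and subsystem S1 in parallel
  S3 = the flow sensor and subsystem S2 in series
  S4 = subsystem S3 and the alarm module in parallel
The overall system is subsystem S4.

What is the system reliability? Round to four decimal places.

Series (occlusion detector and battery pack): 0.877800 × 0.851700 = 0.747622
Parallel (peristaltic pump and [0.747622]): 1 − (1 − 0.892300)(1 − 0.747622) = 0.972819
Series (flow sensor and [0.972819]): 0.903200 × 0.972819 = 0.878650
Parallel ([0.878650] and alarm module): 1 − (1 − 0.878650)(1 − 0.769800) = 0.9721

0.9721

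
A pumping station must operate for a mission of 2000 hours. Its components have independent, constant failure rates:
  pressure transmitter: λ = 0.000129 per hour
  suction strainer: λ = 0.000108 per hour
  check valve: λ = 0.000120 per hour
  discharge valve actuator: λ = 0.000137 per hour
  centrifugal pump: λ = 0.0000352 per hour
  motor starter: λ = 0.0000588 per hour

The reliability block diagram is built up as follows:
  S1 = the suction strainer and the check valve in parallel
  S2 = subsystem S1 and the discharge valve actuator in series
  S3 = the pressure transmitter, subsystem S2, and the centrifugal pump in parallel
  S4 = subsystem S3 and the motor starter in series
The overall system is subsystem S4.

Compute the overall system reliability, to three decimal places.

0.885

R(pressure transmitter) = exp(−0.000129 × 2000) = 0.77260
R(suction strainer) = exp(−0.000108 × 2000) = 0.80574
R(check valve) = exp(−0.000120 × 2000) = 0.78663
R(discharge valve actuator) = exp(−0.000137 × 2000) = 0.76033
R(centrifugal pump) = exp(−0.0000352 × 2000) = 0.93202
R(motor starter) = exp(−0.0000588 × 2000) = 0.88905
Parallel (suction strainer and check valve): 1 − (1 − 0.80574)(1 − 0.78663) = 0.95855
Series ([0.95855] and discharge valve actuator): 0.95855 × 0.76033 = 0.72881
Parallel (pressure transmitter, [0.72881], and centrifugal pump): 1 − (1 − 0.77260)(1 − 0.72881)(1 − 0.93202) = 0.99581
Series ([0.99581] and motor starter): 0.99581 × 0.88905 = 0.885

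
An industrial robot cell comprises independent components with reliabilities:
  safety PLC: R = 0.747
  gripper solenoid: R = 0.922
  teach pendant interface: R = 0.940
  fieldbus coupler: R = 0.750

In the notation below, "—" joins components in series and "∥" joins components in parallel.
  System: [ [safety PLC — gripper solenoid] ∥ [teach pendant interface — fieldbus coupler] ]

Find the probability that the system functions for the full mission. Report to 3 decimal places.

0.908

Series (safety PLC and gripper solenoid): 0.74700 × 0.92200 = 0.68873
Series (teach pendant interface and fieldbus coupler): 0.94000 × 0.75000 = 0.70500
Parallel ([0.68873] and [0.70500]): 1 − (1 − 0.68873)(1 − 0.70500) = 0.908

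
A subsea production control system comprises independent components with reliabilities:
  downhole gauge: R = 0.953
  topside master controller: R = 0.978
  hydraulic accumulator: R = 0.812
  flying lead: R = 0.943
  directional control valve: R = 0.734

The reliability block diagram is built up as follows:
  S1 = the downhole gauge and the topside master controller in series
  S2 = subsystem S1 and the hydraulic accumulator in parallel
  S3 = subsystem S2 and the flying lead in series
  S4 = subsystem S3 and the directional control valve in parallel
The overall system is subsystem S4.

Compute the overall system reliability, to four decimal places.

0.9816

Series (downhole gauge and topside master controller): 0.953000 × 0.978000 = 0.932034
Parallel ([0.932034] and hydraulic accumulator): 1 − (1 − 0.932034)(1 − 0.812000) = 0.987222
Series ([0.987222] and flying lead): 0.987222 × 0.943000 = 0.930950
Parallel ([0.930950] and directional control valve): 1 − (1 − 0.930950)(1 − 0.734000) = 0.9816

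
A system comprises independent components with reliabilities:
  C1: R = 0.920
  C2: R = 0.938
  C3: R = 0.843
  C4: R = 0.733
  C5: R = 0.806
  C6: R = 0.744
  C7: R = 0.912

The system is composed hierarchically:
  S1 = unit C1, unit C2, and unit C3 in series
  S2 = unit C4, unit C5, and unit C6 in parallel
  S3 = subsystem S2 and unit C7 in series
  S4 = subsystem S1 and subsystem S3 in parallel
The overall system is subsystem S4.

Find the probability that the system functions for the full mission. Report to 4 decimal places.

0.9727

Series (C1, C2, and C3): 0.920000 × 0.938000 × 0.843000 = 0.727475
Parallel (C4, C5, and C6): 1 − (1 − 0.733000)(1 − 0.806000)(1 − 0.744000) = 0.986740
Series ([0.986740] and C7): 0.986740 × 0.912000 = 0.899907
Parallel ([0.727475] and [0.899907]): 1 − (1 − 0.727475)(1 − 0.899907) = 0.9727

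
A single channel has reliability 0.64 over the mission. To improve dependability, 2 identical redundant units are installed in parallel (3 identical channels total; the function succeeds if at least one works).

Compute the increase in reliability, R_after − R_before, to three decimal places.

R_before = 0.64
R_after = 1 − (1 − 0.64)^3 = 0.953
ΔR = 0.953 − 0.64 = 0.313

0.313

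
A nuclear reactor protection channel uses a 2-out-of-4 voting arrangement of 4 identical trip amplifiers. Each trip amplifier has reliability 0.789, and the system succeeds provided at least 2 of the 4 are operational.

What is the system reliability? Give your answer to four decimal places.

R = Σ_{i=2}^{4} C(4,i) p^i (1−p)^{4−i} with p = 0.789
C(4,2)·0.789^2·0.211^2 = 0.166292
C(4,3)·0.789^3·0.211^1 = 0.414547
C(4,4)·0.789^4·0.211^0 = 0.387532
Sum = 0.9684

0.9684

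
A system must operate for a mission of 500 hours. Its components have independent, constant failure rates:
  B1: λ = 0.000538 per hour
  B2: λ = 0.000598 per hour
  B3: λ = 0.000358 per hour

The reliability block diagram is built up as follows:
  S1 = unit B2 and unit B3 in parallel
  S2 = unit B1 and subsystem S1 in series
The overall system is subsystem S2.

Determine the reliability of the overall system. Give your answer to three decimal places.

R(B1) = exp(−0.000538 × 500) = 0.76414
R(B2) = exp(−0.000598 × 500) = 0.74156
R(B3) = exp(−0.000358 × 500) = 0.83611
Parallel (B2 and B3): 1 − (1 − 0.74156)(1 − 0.83611) = 0.95764
Series (B1 and [0.95764]): 0.76414 × 0.95764 = 0.732

0.732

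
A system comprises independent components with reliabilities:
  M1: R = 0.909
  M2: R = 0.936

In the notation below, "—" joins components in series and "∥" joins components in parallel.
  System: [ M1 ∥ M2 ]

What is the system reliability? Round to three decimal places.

Parallel (M1 and M2): 1 − (1 − 0.90900)(1 − 0.93600) = 0.994

0.994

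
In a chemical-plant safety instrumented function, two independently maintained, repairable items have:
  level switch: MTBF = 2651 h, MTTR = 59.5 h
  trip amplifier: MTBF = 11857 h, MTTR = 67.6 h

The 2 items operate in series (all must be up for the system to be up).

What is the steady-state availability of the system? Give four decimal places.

0.9725

A(level switch) = MTBF/(MTBF+MTTR) = 2651/(2651+59.5) = 0.978048
A(trip amplifier) = MTBF/(MTBF+MTTR) = 11857/(11857+67.6) = 0.994331
Series availability: 0.978048 × 0.994331 = 0.9725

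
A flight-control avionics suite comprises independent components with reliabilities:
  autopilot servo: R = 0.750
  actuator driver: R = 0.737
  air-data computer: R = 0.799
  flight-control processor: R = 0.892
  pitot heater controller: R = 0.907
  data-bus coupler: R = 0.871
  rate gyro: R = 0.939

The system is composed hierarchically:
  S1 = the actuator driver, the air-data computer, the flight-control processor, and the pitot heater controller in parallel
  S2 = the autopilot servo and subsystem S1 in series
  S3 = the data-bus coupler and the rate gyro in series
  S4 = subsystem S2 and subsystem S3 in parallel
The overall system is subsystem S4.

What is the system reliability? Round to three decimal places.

0.954

Parallel (actuator driver, air-data computer, flight-control processor, and pitot heater controller): 1 − (1 − 0.73700)(1 − 0.79900)(1 − 0.89200)(1 − 0.90700) = 0.99947
Series (autopilot servo and [0.99947]): 0.75000 × 0.99947 = 0.74960
Series (data-bus coupler and rate gyro): 0.87100 × 0.93900 = 0.81787
Parallel ([0.74960] and [0.81787]): 1 − (1 − 0.74960)(1 − 0.81787) = 0.954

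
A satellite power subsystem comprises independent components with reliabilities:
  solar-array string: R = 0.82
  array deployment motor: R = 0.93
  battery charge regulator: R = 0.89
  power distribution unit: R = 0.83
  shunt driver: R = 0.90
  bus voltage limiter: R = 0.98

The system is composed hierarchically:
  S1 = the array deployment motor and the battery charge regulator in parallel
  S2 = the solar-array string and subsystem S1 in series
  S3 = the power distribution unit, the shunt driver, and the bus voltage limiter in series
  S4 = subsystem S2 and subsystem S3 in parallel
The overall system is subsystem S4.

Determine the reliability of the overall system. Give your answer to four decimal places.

Parallel (array deployment motor and battery charge regulator): 1 − (1 − 0.930000)(1 − 0.890000) = 0.992300
Series (solar-array string and [0.992300]): 0.820000 × 0.992300 = 0.813686
Series (power distribution unit, shunt driver, and bus voltage limiter): 0.830000 × 0.900000 × 0.980000 = 0.732060
Parallel ([0.813686] and [0.732060]): 1 − (1 − 0.813686)(1 − 0.732060) = 0.9501

0.9501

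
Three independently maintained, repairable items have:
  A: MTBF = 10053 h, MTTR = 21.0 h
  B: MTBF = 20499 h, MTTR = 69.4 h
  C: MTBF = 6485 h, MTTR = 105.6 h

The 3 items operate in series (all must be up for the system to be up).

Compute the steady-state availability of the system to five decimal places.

A(A) = MTBF/(MTBF+MTTR) = 10053/(10053+21.0) = 0.997915
A(B) = MTBF/(MTBF+MTTR) = 20499/(20499+69.4) = 0.996626
A(C) = MTBF/(MTBF+MTTR) = 6485/(6485+105.6) = 0.983977
Series availability: 0.997915 × 0.996626 × 0.983977 = 0.97861

0.97861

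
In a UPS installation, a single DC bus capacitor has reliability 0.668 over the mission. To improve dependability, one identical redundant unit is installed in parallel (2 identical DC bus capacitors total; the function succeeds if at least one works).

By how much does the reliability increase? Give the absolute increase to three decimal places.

R_before = 0.668
R_after = 1 − (1 − 0.668)^2 = 0.890
ΔR = 0.890 − 0.668 = 0.222

0.222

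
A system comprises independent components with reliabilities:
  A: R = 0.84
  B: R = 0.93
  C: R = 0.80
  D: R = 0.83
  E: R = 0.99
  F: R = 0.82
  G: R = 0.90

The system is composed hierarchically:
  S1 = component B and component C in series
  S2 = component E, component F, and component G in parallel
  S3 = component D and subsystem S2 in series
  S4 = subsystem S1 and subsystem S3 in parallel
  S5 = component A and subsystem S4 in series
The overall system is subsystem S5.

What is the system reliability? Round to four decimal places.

Series (B and C): 0.930000 × 0.800000 = 0.744000
Parallel (E, F, and G): 1 − (1 − 0.990000)(1 − 0.820000)(1 − 0.900000) = 0.999820
Series (D and [0.999820]): 0.830000 × 0.999820 = 0.829851
Parallel ([0.744000] and [0.829851]): 1 − (1 − 0.744000)(1 − 0.829851) = 0.956442
Series (A and [0.956442]): 0.840000 × 0.956442 = 0.8034

0.8034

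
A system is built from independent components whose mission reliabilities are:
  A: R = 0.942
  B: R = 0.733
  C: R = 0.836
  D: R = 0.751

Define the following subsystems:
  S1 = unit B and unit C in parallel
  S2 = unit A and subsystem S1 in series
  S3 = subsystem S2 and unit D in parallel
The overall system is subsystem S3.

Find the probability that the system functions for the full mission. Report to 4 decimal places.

Parallel (B and C): 1 − (1 − 0.733000)(1 − 0.836000) = 0.956212
Series (A and [0.956212]): 0.942000 × 0.956212 = 0.900752
Parallel ([0.900752] and D): 1 − (1 − 0.900752)(1 − 0.751000) = 0.9753

0.9753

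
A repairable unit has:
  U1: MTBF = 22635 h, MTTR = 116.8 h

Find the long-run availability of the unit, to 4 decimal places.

0.9949

A(U1) = MTBF/(MTBF+MTTR) = 22635/(22635+116.8) = 0.9949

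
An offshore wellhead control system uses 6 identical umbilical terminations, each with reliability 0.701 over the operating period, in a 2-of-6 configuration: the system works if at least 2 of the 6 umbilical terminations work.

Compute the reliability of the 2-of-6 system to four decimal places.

0.9892

R = Σ_{i=2}^{6} C(6,i) p^i (1−p)^{6−i} with p = 0.701
C(6,2)·0.701^2·0.299^4 = 0.058913
C(6,3)·0.701^3·0.299^3 = 0.184161
C(6,4)·0.701^4·0.299^2 = 0.323822
C(6,5)·0.701^5·0.299^1 = 0.303677
C(6,6)·0.701^6·0.299^0 = 0.118661
Sum = 0.9892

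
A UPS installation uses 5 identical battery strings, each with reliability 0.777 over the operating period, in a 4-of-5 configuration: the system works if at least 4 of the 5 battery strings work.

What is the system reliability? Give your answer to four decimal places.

R = Σ_{i=4}^{5} C(5,i) p^i (1−p)^{5−i} with p = 0.777
C(5,4)·0.777^4·0.223^1 = 0.406405
C(5,5)·0.777^5·0.223^0 = 0.283208
Sum = 0.6896

0.6896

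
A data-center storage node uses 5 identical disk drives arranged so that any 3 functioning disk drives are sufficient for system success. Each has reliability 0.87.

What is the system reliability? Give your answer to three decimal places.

R = Σ_{i=3}^{5} C(5,i) p^i (1−p)^{5−i} with p = 0.87
C(5,3)·0.87^3·0.13^2 = 0.11129
C(5,4)·0.87^4·0.13^1 = 0.37238
C(5,5)·0.87^5·0.13^0 = 0.49842
Sum = 0.982

0.982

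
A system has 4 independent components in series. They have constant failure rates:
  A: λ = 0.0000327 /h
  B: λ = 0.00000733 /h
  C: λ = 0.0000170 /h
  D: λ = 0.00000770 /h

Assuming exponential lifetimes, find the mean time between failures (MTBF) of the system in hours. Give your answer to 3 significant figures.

15400

Series of exponential components: λ_sys = Σ λ_i
λ_sys = 0.0000327 + 0.00000733 + 0.0000170 + 0.00000770 = 6.4730e-05 /h
MTBF = 1 / λ_sys = 15400 h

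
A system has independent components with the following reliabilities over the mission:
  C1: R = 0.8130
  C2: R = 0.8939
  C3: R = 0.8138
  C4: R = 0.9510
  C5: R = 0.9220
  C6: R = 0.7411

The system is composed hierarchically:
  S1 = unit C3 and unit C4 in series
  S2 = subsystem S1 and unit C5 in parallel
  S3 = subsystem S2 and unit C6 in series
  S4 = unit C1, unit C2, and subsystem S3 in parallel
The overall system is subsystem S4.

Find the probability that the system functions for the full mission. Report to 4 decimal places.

0.9946

Series (C3 and C4): 0.813800 × 0.951000 = 0.773924
Parallel ([0.773924] and C5): 1 − (1 − 0.773924)(1 − 0.922000) = 0.982366
Series ([0.982366] and C6): 0.982366 × 0.741100 = 0.728031
Parallel (C1, C2, and [0.728031]): 1 − (1 − 0.813000)(1 − 0.893900)(1 − 0.728031) = 0.9946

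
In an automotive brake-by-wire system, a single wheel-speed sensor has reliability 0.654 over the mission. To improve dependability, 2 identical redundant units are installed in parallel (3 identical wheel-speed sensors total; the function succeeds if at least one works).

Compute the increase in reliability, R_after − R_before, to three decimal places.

R_before = 0.654
R_after = 1 − (1 − 0.654)^3 = 0.959
ΔR = 0.959 − 0.654 = 0.305

0.305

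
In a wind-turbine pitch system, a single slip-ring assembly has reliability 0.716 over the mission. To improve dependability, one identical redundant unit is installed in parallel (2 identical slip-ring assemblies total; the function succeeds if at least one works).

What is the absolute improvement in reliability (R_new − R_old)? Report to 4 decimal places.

R_before = 0.716
R_after = 1 − (1 − 0.716)^2 = 0.9193
ΔR = 0.9193 − 0.716 = 0.2033

0.2033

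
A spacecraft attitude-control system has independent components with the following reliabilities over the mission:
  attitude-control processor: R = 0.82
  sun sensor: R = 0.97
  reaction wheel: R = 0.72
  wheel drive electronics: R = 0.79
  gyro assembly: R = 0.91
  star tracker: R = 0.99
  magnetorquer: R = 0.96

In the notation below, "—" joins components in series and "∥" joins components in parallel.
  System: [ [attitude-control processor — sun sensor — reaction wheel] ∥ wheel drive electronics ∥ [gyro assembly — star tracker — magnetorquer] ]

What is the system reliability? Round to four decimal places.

0.9879

Series (attitude-control processor, sun sensor, and reaction wheel): 0.820000 × 0.970000 × 0.720000 = 0.572688
Series (gyro assembly, star tracker, and magnetorquer): 0.910000 × 0.990000 × 0.960000 = 0.864864
Parallel ([0.572688], wheel drive electronics, and [0.864864]): 1 − (1 − 0.572688)(1 − 0.790000)(1 − 0.864864) = 0.9879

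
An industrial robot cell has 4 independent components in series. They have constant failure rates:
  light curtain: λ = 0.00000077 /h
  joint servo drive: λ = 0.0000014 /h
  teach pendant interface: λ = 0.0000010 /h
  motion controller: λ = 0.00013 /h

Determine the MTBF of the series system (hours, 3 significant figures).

Series of exponential components: λ_sys = Σ λ_i
λ_sys = 0.00000077 + 0.0000014 + 0.0000010 + 0.00013 = 1.3317e-04 /h
MTBF = 1 / λ_sys = 7510 h

7510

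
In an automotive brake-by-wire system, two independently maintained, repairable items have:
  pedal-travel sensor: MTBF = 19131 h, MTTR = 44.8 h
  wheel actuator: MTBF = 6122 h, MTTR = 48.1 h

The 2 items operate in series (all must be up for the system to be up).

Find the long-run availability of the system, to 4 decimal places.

A(pedal-travel sensor) = MTBF/(MTBF+MTTR) = 19131/(19131+44.8) = 0.997664
A(wheel actuator) = MTBF/(MTBF+MTTR) = 6122/(6122+48.1) = 0.992204
Series availability: 0.997664 × 0.992204 = 0.9899

0.9899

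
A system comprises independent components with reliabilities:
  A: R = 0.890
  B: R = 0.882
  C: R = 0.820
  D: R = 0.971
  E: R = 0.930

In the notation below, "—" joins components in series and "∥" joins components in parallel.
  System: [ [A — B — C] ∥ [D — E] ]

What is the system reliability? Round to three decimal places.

0.965

Series (A, B, and C): 0.89000 × 0.88200 × 0.82000 = 0.64368
Series (D and E): 0.97100 × 0.93000 = 0.90303
Parallel ([0.64368] and [0.90303]): 1 − (1 − 0.64368)(1 − 0.90303) = 0.965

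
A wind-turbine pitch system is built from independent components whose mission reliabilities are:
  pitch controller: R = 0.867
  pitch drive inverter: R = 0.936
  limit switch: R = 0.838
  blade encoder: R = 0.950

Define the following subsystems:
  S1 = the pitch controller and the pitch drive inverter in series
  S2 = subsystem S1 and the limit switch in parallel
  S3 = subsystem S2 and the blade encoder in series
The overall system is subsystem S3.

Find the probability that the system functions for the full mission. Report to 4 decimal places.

0.9210

Series (pitch controller and pitch drive inverter): 0.867000 × 0.936000 = 0.811512
Parallel ([0.811512] and limit switch): 1 − (1 − 0.811512)(1 − 0.838000) = 0.969465
Series ([0.969465] and blade encoder): 0.969465 × 0.950000 = 0.9210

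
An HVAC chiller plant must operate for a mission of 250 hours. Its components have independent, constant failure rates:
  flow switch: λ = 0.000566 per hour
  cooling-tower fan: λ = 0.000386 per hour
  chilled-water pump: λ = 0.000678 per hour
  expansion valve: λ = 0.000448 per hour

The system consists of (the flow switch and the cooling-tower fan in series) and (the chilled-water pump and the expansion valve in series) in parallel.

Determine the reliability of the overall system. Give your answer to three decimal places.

0.948

R(flow switch) = exp(−0.000566 × 250) = 0.86806
R(cooling-tower fan) = exp(−0.000386 × 250) = 0.90801
R(chilled-water pump) = exp(−0.000678 × 250) = 0.84409
R(expansion valve) = exp(−0.000448 × 250) = 0.89404
Series (flow switch and cooling-tower fan): 0.86806 × 0.90801 = 0.78821
Series (chilled-water pump and expansion valve): 0.84409 × 0.89404 = 0.75465
Parallel ([0.78821] and [0.75465]): 1 − (1 − 0.78821)(1 − 0.75465) = 0.948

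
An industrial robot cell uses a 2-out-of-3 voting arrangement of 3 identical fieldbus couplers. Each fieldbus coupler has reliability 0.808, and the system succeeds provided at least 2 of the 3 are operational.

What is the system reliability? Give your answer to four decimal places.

R = Σ_{i=2}^{3} C(3,i) p^i (1−p)^{3−i} with p = 0.808
C(3,2)·0.808^2·0.192^1 = 0.376050
C(3,3)·0.808^3·0.192^0 = 0.527514
Sum = 0.9036

0.9036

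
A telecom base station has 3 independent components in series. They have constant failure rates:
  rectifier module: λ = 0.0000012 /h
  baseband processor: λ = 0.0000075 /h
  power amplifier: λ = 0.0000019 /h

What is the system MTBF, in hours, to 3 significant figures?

94300

Series of exponential components: λ_sys = Σ λ_i
λ_sys = 0.0000012 + 0.0000075 + 0.0000019 = 1.0600e-05 /h
MTBF = 1 / λ_sys = 94300 h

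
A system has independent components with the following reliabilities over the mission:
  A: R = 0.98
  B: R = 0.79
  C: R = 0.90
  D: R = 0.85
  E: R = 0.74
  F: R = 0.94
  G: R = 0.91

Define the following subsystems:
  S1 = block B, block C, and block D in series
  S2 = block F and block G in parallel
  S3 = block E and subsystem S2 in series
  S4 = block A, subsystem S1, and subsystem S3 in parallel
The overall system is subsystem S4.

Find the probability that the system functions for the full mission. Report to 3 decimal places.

0.998

Series (B, C, and D): 0.79000 × 0.90000 × 0.85000 = 0.60435
Parallel (F and G): 1 − (1 − 0.94000)(1 − 0.91000) = 0.99460
Series (E and [0.99460]): 0.74000 × 0.99460 = 0.73600
Parallel (A, [0.60435], and [0.73600]): 1 − (1 − 0.98000)(1 − 0.60435)(1 − 0.73600) = 0.998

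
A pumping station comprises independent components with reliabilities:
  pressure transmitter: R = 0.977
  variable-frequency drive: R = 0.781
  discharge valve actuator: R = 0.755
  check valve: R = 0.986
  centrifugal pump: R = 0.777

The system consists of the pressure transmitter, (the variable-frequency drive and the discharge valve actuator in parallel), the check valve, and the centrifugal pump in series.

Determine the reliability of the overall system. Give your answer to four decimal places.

0.7083

Parallel (variable-frequency drive and discharge valve actuator): 1 − (1 − 0.781000)(1 − 0.755000) = 0.946345
Series (pressure transmitter, [0.946345], check valve, and centrifugal pump): 0.977000 × 0.946345 × 0.986000 × 0.777000 = 0.7083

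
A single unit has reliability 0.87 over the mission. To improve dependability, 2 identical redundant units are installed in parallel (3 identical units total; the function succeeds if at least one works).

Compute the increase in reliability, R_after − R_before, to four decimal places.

R_before = 0.87
R_after = 1 − (1 − 0.87)^3 = 0.9978
ΔR = 0.9978 − 0.87 = 0.1278

0.1278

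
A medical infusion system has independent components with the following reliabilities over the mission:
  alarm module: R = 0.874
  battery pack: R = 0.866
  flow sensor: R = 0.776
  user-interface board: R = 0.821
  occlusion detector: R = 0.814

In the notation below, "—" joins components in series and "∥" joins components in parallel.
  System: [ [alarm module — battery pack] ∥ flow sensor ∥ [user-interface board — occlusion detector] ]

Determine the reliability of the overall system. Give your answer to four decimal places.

0.9819

Series (alarm module and battery pack): 0.874000 × 0.866000 = 0.756884
Series (user-interface board and occlusion detector): 0.821000 × 0.814000 = 0.668294
Parallel ([0.756884], flow sensor, and [0.668294]): 1 − (1 − 0.756884)(1 − 0.776000)(1 − 0.668294) = 0.9819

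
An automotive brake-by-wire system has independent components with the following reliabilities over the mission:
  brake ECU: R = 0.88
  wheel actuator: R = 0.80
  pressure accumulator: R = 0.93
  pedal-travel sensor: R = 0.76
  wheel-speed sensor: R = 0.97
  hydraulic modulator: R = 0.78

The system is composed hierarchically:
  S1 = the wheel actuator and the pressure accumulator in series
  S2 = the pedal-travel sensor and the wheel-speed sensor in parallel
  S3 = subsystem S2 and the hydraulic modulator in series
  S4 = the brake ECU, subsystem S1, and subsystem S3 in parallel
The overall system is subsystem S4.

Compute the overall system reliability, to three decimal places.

0.993

Series (wheel actuator and pressure accumulator): 0.80000 × 0.93000 = 0.74400
Parallel (pedal-travel sensor and wheel-speed sensor): 1 − (1 − 0.76000)(1 − 0.97000) = 0.99280
Series ([0.99280] and hydraulic modulator): 0.99280 × 0.78000 = 0.77438
Parallel (brake ECU, [0.74400], and [0.77438]): 1 − (1 − 0.88000)(1 − 0.74400)(1 − 0.77438) = 0.993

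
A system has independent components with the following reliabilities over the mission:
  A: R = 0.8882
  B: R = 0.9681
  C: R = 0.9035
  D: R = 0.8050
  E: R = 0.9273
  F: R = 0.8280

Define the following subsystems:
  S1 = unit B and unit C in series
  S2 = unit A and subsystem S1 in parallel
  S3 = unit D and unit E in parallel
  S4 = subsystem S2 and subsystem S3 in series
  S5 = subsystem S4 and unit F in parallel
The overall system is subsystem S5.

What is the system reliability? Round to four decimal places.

0.9952

Series (B and C): 0.968100 × 0.903500 = 0.874678
Parallel (A and [0.874678]): 1 − (1 − 0.888200)(1 − 0.874678) = 0.985989
Parallel (D and E): 1 − (1 − 0.805000)(1 − 0.927300) = 0.985824
Series ([0.985989] and [0.985824]): 0.985989 × 0.985824 = 0.972012
Parallel ([0.972012] and F): 1 − (1 − 0.972012)(1 − 0.828000) = 0.9952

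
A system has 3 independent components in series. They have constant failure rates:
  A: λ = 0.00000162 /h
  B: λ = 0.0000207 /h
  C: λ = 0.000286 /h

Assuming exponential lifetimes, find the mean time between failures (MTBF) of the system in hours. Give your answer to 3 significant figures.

Series of exponential components: λ_sys = Σ λ_i
λ_sys = 0.00000162 + 0.0000207 + 0.000286 = 3.0832e-04 /h
MTBF = 1 / λ_sys = 3240 h

3240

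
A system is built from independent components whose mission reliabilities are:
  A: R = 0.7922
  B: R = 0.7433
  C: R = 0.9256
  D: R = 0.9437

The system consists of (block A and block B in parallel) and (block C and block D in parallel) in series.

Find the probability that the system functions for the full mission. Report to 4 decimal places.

Parallel (A and B): 1 − (1 − 0.792200)(1 − 0.743300) = 0.946658
Parallel (C and D): 1 − (1 − 0.925600)(1 − 0.943700) = 0.995811
Series ([0.946658] and [0.995811]): 0.946658 × 0.995811 = 0.9427

0.9427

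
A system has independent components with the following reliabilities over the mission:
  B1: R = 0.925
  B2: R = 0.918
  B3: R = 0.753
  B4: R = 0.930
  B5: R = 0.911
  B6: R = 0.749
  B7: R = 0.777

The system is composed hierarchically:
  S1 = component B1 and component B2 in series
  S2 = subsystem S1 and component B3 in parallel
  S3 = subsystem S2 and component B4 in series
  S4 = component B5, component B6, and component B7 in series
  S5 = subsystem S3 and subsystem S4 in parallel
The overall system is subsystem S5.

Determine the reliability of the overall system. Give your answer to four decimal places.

Series (B1 and B2): 0.925000 × 0.918000 = 0.849150
Parallel ([0.849150] and B3): 1 − (1 − 0.849150)(1 − 0.753000) = 0.962740
Series ([0.962740] and B4): 0.962740 × 0.930000 = 0.895348
Series (B5, B6, and B7): 0.911000 × 0.749000 × 0.777000 = 0.530177
Parallel ([0.895348] and [0.530177]): 1 − (1 − 0.895348)(1 − 0.530177) = 0.9508

0.9508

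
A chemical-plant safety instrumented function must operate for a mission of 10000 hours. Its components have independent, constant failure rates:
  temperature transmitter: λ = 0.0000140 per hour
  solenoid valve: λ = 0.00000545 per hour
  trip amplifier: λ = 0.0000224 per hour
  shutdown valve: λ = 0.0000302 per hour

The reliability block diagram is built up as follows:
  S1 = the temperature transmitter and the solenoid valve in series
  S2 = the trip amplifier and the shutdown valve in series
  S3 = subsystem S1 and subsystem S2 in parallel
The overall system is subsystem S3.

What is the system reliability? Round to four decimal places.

R(temperature transmitter) = exp(−0.0000140 × 10000) = 0.869358
R(solenoid valve) = exp(−0.00000545 × 10000) = 0.946959
R(trip amplifier) = exp(−0.0000224 × 10000) = 0.799315
R(shutdown valve) = exp(−0.0000302 × 10000) = 0.739338
Series (temperature transmitter and solenoid valve): 0.869358 × 0.946959 = 0.823246
Series (trip amplifier and shutdown valve): 0.799315 × 0.739338 = 0.590964
Parallel ([0.823246] and [0.590964]): 1 − (1 − 0.823246)(1 − 0.590964) = 0.9277

0.9277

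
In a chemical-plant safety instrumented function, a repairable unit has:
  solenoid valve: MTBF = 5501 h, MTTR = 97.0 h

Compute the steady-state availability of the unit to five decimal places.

A(solenoid valve) = MTBF/(MTBF+MTTR) = 5501/(5501+97.0) = 0.98267

0.98267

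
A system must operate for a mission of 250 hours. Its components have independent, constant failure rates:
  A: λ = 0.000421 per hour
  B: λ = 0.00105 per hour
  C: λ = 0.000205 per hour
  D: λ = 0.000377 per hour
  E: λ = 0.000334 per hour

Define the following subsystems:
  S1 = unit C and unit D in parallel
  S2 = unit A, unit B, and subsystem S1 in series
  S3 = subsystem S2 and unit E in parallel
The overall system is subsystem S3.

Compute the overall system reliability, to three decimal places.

R(A) = exp(−0.000421 × 250) = 0.90010
R(B) = exp(−0.00105 × 250) = 0.76913
R(C) = exp(−0.000205 × 250) = 0.95004
R(D) = exp(−0.000377 × 250) = 0.91006
R(E) = exp(−0.000334 × 250) = 0.91989
Parallel (C and D): 1 − (1 − 0.95004)(1 − 0.91006) = 0.99551
Series (A, B, and [0.99551]): 0.90010 × 0.76913 × 0.99551 = 0.68919
Parallel ([0.68919] and E): 1 − (1 − 0.68919)(1 − 0.91989) = 0.975

0.975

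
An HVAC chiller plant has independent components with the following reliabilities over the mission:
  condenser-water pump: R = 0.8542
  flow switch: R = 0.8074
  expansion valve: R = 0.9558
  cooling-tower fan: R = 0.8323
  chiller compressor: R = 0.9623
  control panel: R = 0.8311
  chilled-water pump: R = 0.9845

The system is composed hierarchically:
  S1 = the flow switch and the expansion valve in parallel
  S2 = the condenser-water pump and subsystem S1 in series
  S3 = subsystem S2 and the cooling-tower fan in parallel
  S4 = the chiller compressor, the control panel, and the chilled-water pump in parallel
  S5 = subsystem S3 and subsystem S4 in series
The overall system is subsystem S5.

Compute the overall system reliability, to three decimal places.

0.974

Parallel (flow switch and expansion valve): 1 − (1 − 0.80740)(1 − 0.95580) = 0.99149
Series (condenser-water pump and [0.99149]): 0.85420 × 0.99149 = 0.84693
Parallel ([0.84693] and cooling-tower fan): 1 − (1 − 0.84693)(1 − 0.83230) = 0.97433
Parallel (chiller compressor, control panel, and chilled-water pump): 1 − (1 − 0.96230)(1 − 0.83110)(1 − 0.98450) = 0.99990
Series ([0.97433] and [0.99990]): 0.97433 × 0.99990 = 0.974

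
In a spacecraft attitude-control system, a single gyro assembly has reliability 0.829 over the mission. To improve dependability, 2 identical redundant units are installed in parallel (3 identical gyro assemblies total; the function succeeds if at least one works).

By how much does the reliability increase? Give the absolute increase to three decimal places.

0.166

R_before = 0.829
R_after = 1 − (1 − 0.829)^3 = 0.995
ΔR = 0.995 − 0.829 = 0.166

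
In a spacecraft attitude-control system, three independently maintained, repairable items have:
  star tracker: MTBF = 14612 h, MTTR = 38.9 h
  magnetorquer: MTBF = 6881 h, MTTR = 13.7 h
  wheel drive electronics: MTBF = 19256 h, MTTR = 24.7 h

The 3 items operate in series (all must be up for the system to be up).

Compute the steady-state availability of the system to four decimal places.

A(star tracker) = MTBF/(MTBF+MTTR) = 14612/(14612+38.9) = 0.997345
A(magnetorquer) = MTBF/(MTBF+MTTR) = 6881/(6881+13.7) = 0.998013
A(wheel drive electronics) = MTBF/(MTBF+MTTR) = 19256/(19256+24.7) = 0.998719
Series availability: 0.997345 × 0.998013 × 0.998719 = 0.9941

0.9941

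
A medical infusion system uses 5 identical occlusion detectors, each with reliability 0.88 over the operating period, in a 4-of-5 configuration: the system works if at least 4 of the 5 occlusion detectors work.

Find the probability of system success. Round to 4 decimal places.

0.8875

R = Σ_{i=4}^{5} C(5,i) p^i (1−p)^{5−i} with p = 0.88
C(5,4)·0.88^4·0.12^1 = 0.359817
C(5,5)·0.88^5·0.12^0 = 0.527732
Sum = 0.8875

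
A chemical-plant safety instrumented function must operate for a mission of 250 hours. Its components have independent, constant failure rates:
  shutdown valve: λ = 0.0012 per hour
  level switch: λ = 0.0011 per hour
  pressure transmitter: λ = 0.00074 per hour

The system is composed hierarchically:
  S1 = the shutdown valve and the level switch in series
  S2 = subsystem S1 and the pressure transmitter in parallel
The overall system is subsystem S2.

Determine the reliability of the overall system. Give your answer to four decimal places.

0.9261

R(shutdown valve) = exp(−0.0012 × 250) = 0.740818
R(level switch) = exp(−0.0011 × 250) = 0.759572
R(pressure transmitter) = exp(−0.00074 × 250) = 0.831104
Series (shutdown valve and level switch): 0.740818 × 0.759572 = 0.562705
Parallel ([0.562705] and pressure transmitter): 1 − (1 − 0.562705)(1 − 0.831104) = 0.9261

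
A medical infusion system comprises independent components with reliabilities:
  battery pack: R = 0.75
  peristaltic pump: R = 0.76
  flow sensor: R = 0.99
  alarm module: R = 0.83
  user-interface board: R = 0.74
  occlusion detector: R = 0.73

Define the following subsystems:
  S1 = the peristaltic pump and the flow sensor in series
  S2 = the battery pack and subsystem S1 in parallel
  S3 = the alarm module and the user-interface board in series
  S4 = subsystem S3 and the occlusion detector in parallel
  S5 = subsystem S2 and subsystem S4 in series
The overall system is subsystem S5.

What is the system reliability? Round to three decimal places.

0.840

Series (peristaltic pump and flow sensor): 0.76000 × 0.99000 = 0.75240
Parallel (battery pack and [0.75240]): 1 − (1 − 0.75000)(1 − 0.75240) = 0.93810
Series (alarm module and user-interface board): 0.83000 × 0.74000 = 0.61420
Parallel ([0.61420] and occlusion detector): 1 − (1 − 0.61420)(1 − 0.73000) = 0.89583
Series ([0.93810] and [0.89583]): 0.93810 × 0.89583 = 0.840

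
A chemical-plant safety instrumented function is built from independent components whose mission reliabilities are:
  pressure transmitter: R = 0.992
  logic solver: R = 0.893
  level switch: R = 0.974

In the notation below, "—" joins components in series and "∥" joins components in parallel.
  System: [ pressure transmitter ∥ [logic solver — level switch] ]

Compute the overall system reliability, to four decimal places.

Series (logic solver and level switch): 0.893000 × 0.974000 = 0.869782
Parallel (pressure transmitter and [0.869782]): 1 − (1 − 0.992000)(1 − 0.869782) = 0.9990

0.9990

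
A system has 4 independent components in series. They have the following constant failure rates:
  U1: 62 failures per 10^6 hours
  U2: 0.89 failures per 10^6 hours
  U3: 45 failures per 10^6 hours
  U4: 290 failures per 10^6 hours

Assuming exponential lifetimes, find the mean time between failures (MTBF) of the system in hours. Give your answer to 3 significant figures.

2510

Series of exponential components: λ_sys = Σ λ_i
λ_sys = 0.000062 + 0.00000089 + 0.000045 + 0.00029 = 3.9789e-04 /h
MTBF = 1 / λ_sys = 2510 h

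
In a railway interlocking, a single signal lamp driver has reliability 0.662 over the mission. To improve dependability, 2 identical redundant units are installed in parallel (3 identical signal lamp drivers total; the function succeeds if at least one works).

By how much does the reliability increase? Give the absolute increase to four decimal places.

R_before = 0.662
R_after = 1 − (1 − 0.662)^3 = 0.9614
ΔR = 0.9614 − 0.662 = 0.2994

0.2994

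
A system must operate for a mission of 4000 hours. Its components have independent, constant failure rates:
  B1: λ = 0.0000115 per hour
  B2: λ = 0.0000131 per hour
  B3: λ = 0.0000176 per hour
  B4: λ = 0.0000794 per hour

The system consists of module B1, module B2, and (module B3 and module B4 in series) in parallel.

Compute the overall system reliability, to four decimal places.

0.9993

R(B1) = exp(−0.0000115 × 4000) = 0.955042
R(B2) = exp(−0.0000131 × 4000) = 0.948949
R(B3) = exp(−0.0000176 × 4000) = 0.932021
R(B4) = exp(−0.0000794 × 4000) = 0.727894
Series (B3 and B4): 0.932021 × 0.727894 = 0.678412
Parallel (B1, B2, and [0.678412]): 1 − (1 − 0.955042)(1 − 0.948949)(1 − 0.678412) = 0.9993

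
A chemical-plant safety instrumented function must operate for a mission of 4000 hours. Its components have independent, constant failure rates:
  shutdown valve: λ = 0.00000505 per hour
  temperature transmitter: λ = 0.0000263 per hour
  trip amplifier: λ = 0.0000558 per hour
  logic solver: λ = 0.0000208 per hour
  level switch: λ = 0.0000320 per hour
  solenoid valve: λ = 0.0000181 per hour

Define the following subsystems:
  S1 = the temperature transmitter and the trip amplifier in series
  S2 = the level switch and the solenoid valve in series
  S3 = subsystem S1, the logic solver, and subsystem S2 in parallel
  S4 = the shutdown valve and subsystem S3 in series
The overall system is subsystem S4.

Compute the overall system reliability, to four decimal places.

0.9760

R(shutdown valve) = exp(−0.00000505 × 4000) = 0.980003
R(temperature transmitter) = exp(−0.0000263 × 4000) = 0.900144
R(trip amplifier) = exp(−0.0000558 × 4000) = 0.799955
R(logic solver) = exp(−0.0000208 × 4000) = 0.920167
R(level switch) = exp(−0.0000320 × 4000) = 0.879853
R(solenoid valve) = exp(−0.0000181 × 4000) = 0.930159
Series (temperature transmitter and trip amplifier): 0.900144 × 0.799955 = 0.720075
Series (level switch and solenoid valve): 0.879853 × 0.930159 = 0.818403
Parallel ([0.720075], logic solver, and [0.818403]): 1 − (1 − 0.720075)(1 − 0.920167)(1 − 0.818403) = 0.995942
Series (shutdown valve and [0.995942]): 0.980003 × 0.995942 = 0.9760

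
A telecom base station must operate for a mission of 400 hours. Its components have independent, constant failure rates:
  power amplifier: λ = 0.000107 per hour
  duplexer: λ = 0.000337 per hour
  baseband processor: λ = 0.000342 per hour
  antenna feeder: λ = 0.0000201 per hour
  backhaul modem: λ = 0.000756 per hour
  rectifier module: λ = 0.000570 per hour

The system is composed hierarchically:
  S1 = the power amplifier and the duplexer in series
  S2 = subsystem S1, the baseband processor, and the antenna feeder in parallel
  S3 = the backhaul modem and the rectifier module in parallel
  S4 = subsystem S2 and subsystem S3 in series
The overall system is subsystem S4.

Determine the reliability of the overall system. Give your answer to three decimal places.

0.947

R(power amplifier) = exp(−0.000107 × 400) = 0.95810
R(duplexer) = exp(−0.000337 × 400) = 0.87389
R(baseband processor) = exp(−0.000342 × 400) = 0.87214
R(antenna feeder) = exp(−0.0000201 × 400) = 0.99199
R(backhaul modem) = exp(−0.000756 × 400) = 0.73904
R(rectifier module) = exp(−0.000570 × 400) = 0.79612
Series (power amplifier and duplexer): 0.95810 × 0.87389 = 0.83727
Parallel ([0.83727], baseband processor, and antenna feeder): 1 − (1 − 0.83727)(1 − 0.87214)(1 − 0.99199) = 0.99983
Parallel (backhaul modem and rectifier module): 1 − (1 − 0.73904)(1 − 0.79612) = 0.94680
Series ([0.99983] and [0.94680]): 0.99983 × 0.94680 = 0.947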